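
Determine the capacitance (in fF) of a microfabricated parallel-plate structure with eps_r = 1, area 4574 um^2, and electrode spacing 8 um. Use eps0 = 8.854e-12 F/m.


Step 1: Convert area to m^2: A = 4574e-12 m^2
Step 2: Convert gap to m: d = 8e-6 m
Step 3: C = eps0 * eps_r * A / d
C = 8.854e-12 * 1 * 4574e-12 / 8e-6
Step 4: Convert to fF (multiply by 1e15).
C = 5.06 fF


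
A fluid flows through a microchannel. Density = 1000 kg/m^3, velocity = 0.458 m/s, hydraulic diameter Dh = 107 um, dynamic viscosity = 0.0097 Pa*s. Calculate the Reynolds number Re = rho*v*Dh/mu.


Step 1: Convert Dh to meters: Dh = 107e-6 m
Step 2: Re = rho * v * Dh / mu
Re = 1000 * 0.458 * 107e-6 / 0.0097
Re = 5.052


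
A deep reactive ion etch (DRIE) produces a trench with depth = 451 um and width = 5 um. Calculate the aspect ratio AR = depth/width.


Step 1: AR = depth / width
Step 2: AR = 451 / 5
AR = 90.2


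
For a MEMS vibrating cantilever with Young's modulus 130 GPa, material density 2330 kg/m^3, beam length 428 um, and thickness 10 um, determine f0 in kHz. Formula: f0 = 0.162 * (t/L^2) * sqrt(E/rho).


Step 1: Convert units to SI.
t_SI = 10e-6 m, L_SI = 428e-6 m
Step 2: Calculate sqrt(E/rho).
sqrt(130e9 / 2330) = 7469.54 m/s
Step 3: Compute f0.
f0 = 0.162 * 10e-6 / (428e-6)^2 * 7469.54 = 66057.4 Hz = 66.06 kHz


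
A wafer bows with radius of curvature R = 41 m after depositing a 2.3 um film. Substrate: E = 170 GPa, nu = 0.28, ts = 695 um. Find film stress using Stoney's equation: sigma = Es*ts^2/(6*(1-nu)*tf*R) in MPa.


Step 1: Compute numerator: Es * ts^2 = 170 * 695^2 = 82114250 (GPa*um^2)
Step 2: Compute denominator (R in um): 6*(1-nu)*tf*R = 6*0.72*2.3*41e6 = 407376000.0 (um^2)
Step 3: sigma (GPa) = 82114250 / 407376000.0 = 2.01569e-01 GPa
Step 4: Convert to MPa (x1000): sigma = 201.6 MPa


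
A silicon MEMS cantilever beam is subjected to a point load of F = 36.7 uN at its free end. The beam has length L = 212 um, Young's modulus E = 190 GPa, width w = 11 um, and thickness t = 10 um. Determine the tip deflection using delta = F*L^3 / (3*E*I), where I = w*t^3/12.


Step 1: Calculate the second moment of area.
I = w * t^3 / 12 = 11 * 10^3 / 12 = 916.6667 um^4
Step 2: Convert E to consistent units (1 GPa = 1000 uN/um^2).
E = 190 GPa = 190000 uN/um^2
Step 3: Calculate tip deflection.
delta = F * L^3 / (3 * E * I)
delta = 36.7 * 212^3 / (3 * 190000 * 916.6667)
delta = 0.6692 um


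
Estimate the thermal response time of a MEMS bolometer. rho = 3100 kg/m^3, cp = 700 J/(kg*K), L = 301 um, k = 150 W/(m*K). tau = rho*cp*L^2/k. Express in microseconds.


Step 1: Convert L to m: L = 301e-6 m
Step 2: L^2 = (301e-6)^2 = 9.0601e-08 m^2
Step 3: tau = 3100 * 700 * 9.0601e-08 / 150 = 1.31069447e-03 s
Step 4: Convert to microseconds (multiply by 1e6).
tau = 1310.694 us


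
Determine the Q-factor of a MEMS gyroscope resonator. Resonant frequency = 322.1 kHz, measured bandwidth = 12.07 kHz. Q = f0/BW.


Step 1: Q = f0 / bandwidth
Step 2: Q = 322.1 / 12.07
Q = 26.7


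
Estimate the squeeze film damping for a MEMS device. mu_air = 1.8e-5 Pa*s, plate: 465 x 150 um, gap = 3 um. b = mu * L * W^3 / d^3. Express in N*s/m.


Step 1: Convert to SI.
L = 465e-6 m, W = 150e-6 m, d = 3e-6 m
Step 2: W^3 = (150e-6)^3 = 3.37e-12 m^3
Step 3: d^3 = (3e-6)^3 = 2.70e-17 m^3
Step 4: b = 1.8e-5 * 465e-6 * 3.37e-12 / 2.70e-17
b = 1.05e-03 N*s/m


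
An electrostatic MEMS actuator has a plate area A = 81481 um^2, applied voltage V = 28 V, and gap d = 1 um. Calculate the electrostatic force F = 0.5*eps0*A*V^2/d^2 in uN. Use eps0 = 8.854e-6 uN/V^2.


Step 1: Identify parameters.
eps0 = 8.854e-6 uN/V^2, A = 81481 um^2, V = 28 V, d = 1 um
Step 2: Compute V^2 = 28^2 = 784
Step 3: Compute d^2 = 1^2 = 1
Step 4: F = 0.5 * 8.854e-6 * 81481 * 784 / 1
F = 282.802 uN


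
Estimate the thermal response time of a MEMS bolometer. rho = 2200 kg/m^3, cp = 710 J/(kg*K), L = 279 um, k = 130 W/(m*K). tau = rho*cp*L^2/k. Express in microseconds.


Step 1: Convert L to m: L = 279e-6 m
Step 2: L^2 = (279e-6)^2 = 7.7841e-08 m^2
Step 3: tau = 2200 * 710 * 7.7841e-08 / 130 = 9.352896e-04 s
Step 4: Convert to microseconds (multiply by 1e6).
tau = 935.29 us


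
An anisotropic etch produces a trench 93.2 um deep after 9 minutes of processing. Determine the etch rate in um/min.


Step 1: Etch rate = depth / time
Step 2: rate = 93.2 / 9
rate = 10.356 um/min


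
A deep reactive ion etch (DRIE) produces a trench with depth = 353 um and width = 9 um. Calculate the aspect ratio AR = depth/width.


Step 1: AR = depth / width
Step 2: AR = 353 / 9
AR = 39.2


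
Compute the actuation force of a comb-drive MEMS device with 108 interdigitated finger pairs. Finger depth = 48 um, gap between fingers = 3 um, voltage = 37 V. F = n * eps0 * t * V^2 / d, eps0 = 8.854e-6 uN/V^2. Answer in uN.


Step 1: Parameters: n=108, eps0=8.854e-6 uN/V^2, t=48 um, V=37 V, d=3 um
Step 2: V^2 = 1369
Step 3: F = 108 * 8.854e-6 * 48 * 1369 / 3
F = 20.945 uN


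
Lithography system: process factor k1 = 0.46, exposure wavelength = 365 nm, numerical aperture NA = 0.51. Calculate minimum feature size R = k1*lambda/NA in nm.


Step 1: Identify values: k1 = 0.46, lambda = 365 nm, NA = 0.51
Step 2: R = k1 * lambda / NA
R = 0.46 * 365 / 0.51
R = 329.2 nm


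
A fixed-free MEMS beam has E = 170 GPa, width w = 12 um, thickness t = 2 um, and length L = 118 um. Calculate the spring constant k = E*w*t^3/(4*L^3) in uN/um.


Step 1: Convert E to consistent units (1 GPa = 1000 uN/um^2).
E = 170 GPa = 170000 uN/um^2
Step 2: Compute t^3 = 2^3 = 8
Step 3: Compute L^3 = 118^3 = 1643032
Step 4: k = 170000 * 12 * 8 / (4 * 1643032)
k = 2.4832 uN/um


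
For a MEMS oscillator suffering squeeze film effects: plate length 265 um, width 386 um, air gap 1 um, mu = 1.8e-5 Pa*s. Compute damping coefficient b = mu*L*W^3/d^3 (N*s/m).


Step 1: Convert to SI.
L = 265e-6 m, W = 386e-6 m, d = 1e-6 m
Step 2: W^3 = (386e-6)^3 = 5.75e-11 m^3
Step 3: d^3 = (1e-6)^3 = 1.00e-18 m^3
Step 4: b = 1.8e-5 * 265e-6 * 5.75e-11 / 1.00e-18
b = 2.74e-01 N*s/m


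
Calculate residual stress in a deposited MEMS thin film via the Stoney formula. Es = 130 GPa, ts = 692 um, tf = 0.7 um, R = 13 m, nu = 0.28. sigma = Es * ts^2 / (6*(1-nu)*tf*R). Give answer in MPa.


Step 1: Compute numerator: Es * ts^2 = 130 * 692^2 = 62252320 (GPa*um^2)
Step 2: Compute denominator (R in um): 6*(1-nu)*tf*R = 6*0.72*0.7*13e6 = 39312000.0 (um^2)
Step 3: sigma (GPa) = 62252320 / 39312000.0 = 1.583545e+00 GPa
Step 4: Convert to MPa (x1000): sigma = 1583.5 MPa


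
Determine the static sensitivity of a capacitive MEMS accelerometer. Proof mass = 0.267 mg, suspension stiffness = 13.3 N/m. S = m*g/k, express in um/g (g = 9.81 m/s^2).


Step 1: Convert mass: m = 0.267 mg = 2.67e-07 kg
Step 2: S = m * g / k = 2.67e-07 * 9.81 / 13.3
Step 3: S = 1.97e-07 m/g
Step 4: Convert to um/g: S = 0.197 um/g


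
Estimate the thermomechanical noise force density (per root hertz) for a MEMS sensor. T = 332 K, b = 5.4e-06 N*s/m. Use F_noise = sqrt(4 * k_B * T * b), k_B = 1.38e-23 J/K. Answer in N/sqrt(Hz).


Step 1: Compute 4 * k_B * T * b
= 4 * 1.38e-23 * 332 * 5.4e-06
= 9.8963e-26 N^2/Hz
Step 2: F_noise = sqrt(9.8963e-26)
F_noise = 3.15e-13 N/sqrt(Hz)


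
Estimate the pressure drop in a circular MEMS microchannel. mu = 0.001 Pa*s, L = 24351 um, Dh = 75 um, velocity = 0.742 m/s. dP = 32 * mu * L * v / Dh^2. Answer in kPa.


Step 1: Convert to SI: L = 24351e-6 m, Dh = 75e-6 m
Step 2: dP = 32 * 0.001 * 24351e-6 * 0.742 / (75e-6)^2
Step 3: dP = 102789.36 Pa
Step 4: Convert to kPa: dP = 102.79 kPa


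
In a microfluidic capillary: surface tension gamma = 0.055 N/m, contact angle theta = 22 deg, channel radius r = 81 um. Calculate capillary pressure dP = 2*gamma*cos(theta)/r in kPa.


Step 1: cos(22 deg) = 0.9272
Step 2: Convert r to m: r = 81e-6 m
Step 3: dP = 2 * 0.055 * 0.9272 / 81e-6 = 1259.2 Pa
Step 4: Convert Pa to kPa (divide by 1000).
dP = 1.26 kPa


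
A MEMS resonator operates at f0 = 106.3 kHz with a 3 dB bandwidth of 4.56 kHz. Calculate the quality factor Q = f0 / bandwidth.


Step 1: Q = f0 / bandwidth
Step 2: Q = 106.3 / 4.56
Q = 23.3


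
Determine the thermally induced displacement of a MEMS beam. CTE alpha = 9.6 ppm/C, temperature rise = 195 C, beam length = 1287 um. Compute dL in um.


Step 1: Convert CTE: alpha = 9.6 ppm/C = 9.6e-6 /C
Step 2: dL = 9.6e-6 * 195 * 1287
dL = 2.4093 um


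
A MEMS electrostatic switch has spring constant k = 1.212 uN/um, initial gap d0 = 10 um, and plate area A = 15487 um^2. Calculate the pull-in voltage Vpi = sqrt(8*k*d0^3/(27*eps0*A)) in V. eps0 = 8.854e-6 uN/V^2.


Step 1: Compute numerator: 8 * k * d0^3 = 8 * 1.212 * 10^3 = 9696.0
Step 2: Compute denominator: 27 * eps0 * A = 27 * 8.854e-6 * 15487 = 3.702291
Step 3: Vpi = sqrt(9696.0 / 3.702291)
Vpi = 51.18 V


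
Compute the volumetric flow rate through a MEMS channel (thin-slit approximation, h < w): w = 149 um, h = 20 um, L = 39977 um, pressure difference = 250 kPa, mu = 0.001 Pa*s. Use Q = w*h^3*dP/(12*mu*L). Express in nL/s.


Step 1: Convert all dimensions to SI (meters).
w = 149e-6 m, h = 20e-6 m, L = 39977e-6 m, dP = 250e3 Pa
Step 2: Q = w * h^3 * dP / (12 * mu * L)
Q = 149e-6 * (20e-6)^3 * 250e3 / (12 * 0.001 * 39977e-6) = 6.2119052e-10 m^3/s
Step 3: Convert Q from m^3/s to nL/s (1 m^3 = 1e12 nL, so multiply by 1e12).
Q = 621.191 nL/s


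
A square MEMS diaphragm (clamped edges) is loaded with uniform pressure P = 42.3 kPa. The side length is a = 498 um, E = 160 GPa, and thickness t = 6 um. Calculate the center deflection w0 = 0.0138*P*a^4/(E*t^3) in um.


Step 1: Convert pressure to compatible units (E is in GPa, so P in GPa).
P = 42.3 kPa = 42.3e-6 GPa
Step 2: Compute numerator: 0.0138 * P * a^4.
a^4 = 498^4 = 61505984016
numerator = 0.0138 * 42.3e-6 * 61505984016 = 3.59035e+04
Step 3: Compute denominator: E * t^3 = 160 * 6^3 = 34560
Step 4: w0 = numerator / denominator = 3.59035e+04 / 34560 = 1.0389 um


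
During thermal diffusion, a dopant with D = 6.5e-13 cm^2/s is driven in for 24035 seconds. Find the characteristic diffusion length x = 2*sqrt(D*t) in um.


Step 1: Compute D*t = 6.5e-13 * 24035 = 1.562275e-08 cm^2
Step 2: sqrt(D*t) = 1.25e-04 cm
Step 3: x = 2 * 1.25e-04 cm = 2.5e-04 cm
Step 4: Convert to um (1 cm = 1e4 um): x = 2.5 um


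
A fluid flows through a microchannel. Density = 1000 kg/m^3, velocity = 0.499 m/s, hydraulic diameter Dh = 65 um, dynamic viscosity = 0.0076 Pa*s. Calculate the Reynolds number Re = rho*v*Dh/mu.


Step 1: Convert Dh to meters: Dh = 65e-6 m
Step 2: Re = rho * v * Dh / mu
Re = 1000 * 0.499 * 65e-6 / 0.0076
Re = 4.268


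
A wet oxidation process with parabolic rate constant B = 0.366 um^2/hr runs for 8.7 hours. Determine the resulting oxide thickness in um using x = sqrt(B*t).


Step 1: Compute B*t = 0.366 * 8.7 = 3.1842
Step 2: x = sqrt(3.1842)
x = 1.784 um


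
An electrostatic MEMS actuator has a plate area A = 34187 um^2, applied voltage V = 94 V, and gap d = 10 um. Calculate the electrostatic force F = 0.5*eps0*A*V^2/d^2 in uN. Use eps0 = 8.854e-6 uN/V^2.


Step 1: Identify parameters.
eps0 = 8.854e-6 uN/V^2, A = 34187 um^2, V = 94 V, d = 10 um
Step 2: Compute V^2 = 94^2 = 8836
Step 3: Compute d^2 = 10^2 = 100
Step 4: F = 0.5 * 8.854e-6 * 34187 * 8836 / 100
F = 13.373 uN


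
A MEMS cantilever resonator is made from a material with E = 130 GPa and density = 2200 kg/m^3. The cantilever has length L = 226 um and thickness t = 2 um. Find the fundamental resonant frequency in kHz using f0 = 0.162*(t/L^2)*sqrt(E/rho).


Step 1: Convert units to SI.
t_SI = 2e-6 m, L_SI = 226e-6 m
Step 2: Calculate sqrt(E/rho).
sqrt(130e9 / 2200) = 7687.06 m/s
Step 3: Compute f0.
f0 = 0.162 * 2e-6 / (226e-6)^2 * 7687.06 = 48762.8 Hz = 48.76 kHz


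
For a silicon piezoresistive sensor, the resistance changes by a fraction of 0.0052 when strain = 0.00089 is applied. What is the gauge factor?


Step 1: Identify values.
dR/R = 0.0052, strain = 0.00089
Step 2: GF = (dR/R) / strain = 0.0052 / 0.00089
GF = 5.8


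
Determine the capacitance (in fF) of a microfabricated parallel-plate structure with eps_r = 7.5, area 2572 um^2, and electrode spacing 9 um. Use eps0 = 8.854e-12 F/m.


Step 1: Convert area to m^2: A = 2572e-12 m^2
Step 2: Convert gap to m: d = 9e-6 m
Step 3: C = eps0 * eps_r * A / d
C = 8.854e-12 * 7.5 * 2572e-12 / 9e-6
Step 4: Convert to fF (multiply by 1e15).
C = 18.98 fF


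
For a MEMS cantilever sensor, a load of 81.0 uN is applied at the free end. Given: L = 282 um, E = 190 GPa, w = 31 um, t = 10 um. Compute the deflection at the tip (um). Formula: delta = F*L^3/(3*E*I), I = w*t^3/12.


Step 1: Calculate the second moment of area.
I = w * t^3 / 12 = 31 * 10^3 / 12 = 2583.3333 um^4
Step 2: Convert E to consistent units (1 GPa = 1000 uN/um^2).
E = 190 GPa = 190000 uN/um^2
Step 3: Calculate tip deflection.
delta = F * L^3 / (3 * E * I)
delta = 81.0 * 282^3 / (3 * 190000 * 2583.3333)
delta = 1.2336 um


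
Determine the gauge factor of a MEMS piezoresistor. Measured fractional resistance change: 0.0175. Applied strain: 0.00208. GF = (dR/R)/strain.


Step 1: Identify values.
dR/R = 0.0175, strain = 0.00208
Step 2: GF = (dR/R) / strain = 0.0175 / 0.00208
GF = 8.4


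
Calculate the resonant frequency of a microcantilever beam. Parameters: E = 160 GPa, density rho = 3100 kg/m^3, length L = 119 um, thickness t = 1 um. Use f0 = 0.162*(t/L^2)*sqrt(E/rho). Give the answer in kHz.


Step 1: Convert units to SI.
t_SI = 1e-6 m, L_SI = 119e-6 m
Step 2: Calculate sqrt(E/rho).
sqrt(160e9 / 3100) = 7184.21 m/s
Step 3: Compute f0.
f0 = 0.162 * 1e-6 / (119e-6)^2 * 7184.21 = 82186.4 Hz = 82.19 kHz


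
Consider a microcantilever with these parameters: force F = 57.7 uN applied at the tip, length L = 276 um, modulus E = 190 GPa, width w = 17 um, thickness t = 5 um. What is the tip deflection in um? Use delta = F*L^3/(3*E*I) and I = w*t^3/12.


Step 1: Calculate the second moment of area.
I = w * t^3 / 12 = 17 * 5^3 / 12 = 177.0833 um^4
Step 2: Convert E to consistent units (1 GPa = 1000 uN/um^2).
E = 190 GPa = 190000 uN/um^2
Step 3: Calculate tip deflection.
delta = F * L^3 / (3 * E * I)
delta = 57.7 * 276^3 / (3 * 190000 * 177.0833)
delta = 12.0185 um


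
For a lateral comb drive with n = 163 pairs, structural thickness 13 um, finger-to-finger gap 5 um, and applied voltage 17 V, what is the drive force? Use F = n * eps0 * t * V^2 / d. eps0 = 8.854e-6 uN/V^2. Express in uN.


Step 1: Parameters: n=163, eps0=8.854e-6 uN/V^2, t=13 um, V=17 V, d=5 um
Step 2: V^2 = 289
Step 3: F = 163 * 8.854e-6 * 13 * 289 / 5
F = 1.084 uN


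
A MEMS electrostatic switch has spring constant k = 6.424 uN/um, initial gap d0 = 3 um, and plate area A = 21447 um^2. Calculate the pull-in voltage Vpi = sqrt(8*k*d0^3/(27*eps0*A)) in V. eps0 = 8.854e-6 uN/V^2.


Step 1: Compute numerator: 8 * k * d0^3 = 8 * 6.424 * 3^3 = 1387.584
Step 2: Compute denominator: 27 * eps0 * A = 27 * 8.854e-6 * 21447 = 5.127077
Step 3: Vpi = sqrt(1387.584 / 5.127077)
Vpi = 16.45 V


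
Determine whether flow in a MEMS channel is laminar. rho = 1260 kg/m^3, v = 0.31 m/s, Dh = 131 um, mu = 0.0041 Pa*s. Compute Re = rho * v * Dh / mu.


Step 1: Convert Dh to meters: Dh = 131e-6 m
Step 2: Re = rho * v * Dh / mu
Re = 1260 * 0.31 * 131e-6 / 0.0041
Re = 12.48
Since Re = 12.48 is below ~2300, the flow is laminar.


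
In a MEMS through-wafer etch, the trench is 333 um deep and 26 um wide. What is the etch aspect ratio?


Step 1: AR = depth / width
Step 2: AR = 333 / 26
AR = 12.8


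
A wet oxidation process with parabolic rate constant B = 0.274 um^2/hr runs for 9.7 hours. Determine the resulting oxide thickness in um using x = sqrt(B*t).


Step 1: Compute B*t = 0.274 * 9.7 = 2.6578
Step 2: x = sqrt(2.6578)
x = 1.63 um


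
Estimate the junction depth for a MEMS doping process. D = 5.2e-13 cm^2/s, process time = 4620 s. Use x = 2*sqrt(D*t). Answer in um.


Step 1: Compute D*t = 5.2e-13 * 4620 = 2.4024e-09 cm^2
Step 2: sqrt(D*t) = 4.901e-05 cm
Step 3: x = 2 * 4.901e-05 cm = 9.802e-05 cm
Step 4: Convert to um (1 cm = 1e4 um): x = 0.98 um


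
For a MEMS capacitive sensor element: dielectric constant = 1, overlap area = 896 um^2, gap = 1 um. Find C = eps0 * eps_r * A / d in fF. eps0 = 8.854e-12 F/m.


Step 1: Convert area to m^2: A = 896e-12 m^2
Step 2: Convert gap to m: d = 1e-6 m
Step 3: C = eps0 * eps_r * A / d
C = 8.854e-12 * 1 * 896e-12 / 1e-6
Step 4: Convert to fF (multiply by 1e15).
C = 7.93 fF


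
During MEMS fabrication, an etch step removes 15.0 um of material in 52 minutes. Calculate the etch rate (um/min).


Step 1: Etch rate = depth / time
Step 2: rate = 15.0 / 52
rate = 0.288 um/min


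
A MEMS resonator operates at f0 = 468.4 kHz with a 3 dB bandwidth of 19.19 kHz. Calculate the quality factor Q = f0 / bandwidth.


Step 1: Q = f0 / bandwidth
Step 2: Q = 468.4 / 19.19
Q = 24.4


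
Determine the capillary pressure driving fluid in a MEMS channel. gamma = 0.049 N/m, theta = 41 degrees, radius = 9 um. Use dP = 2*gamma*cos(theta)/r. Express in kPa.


Step 1: cos(41 deg) = 0.7547
Step 2: Convert r to m: r = 9e-6 m
Step 3: dP = 2 * 0.049 * 0.7547 / 9e-6 = 8217.8 Pa
Step 4: Convert Pa to kPa (divide by 1000).
dP = 8.22 kPa


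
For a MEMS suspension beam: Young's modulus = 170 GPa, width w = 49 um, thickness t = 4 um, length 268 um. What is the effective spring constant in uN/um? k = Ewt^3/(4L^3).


Step 1: Convert E to consistent units (1 GPa = 1000 uN/um^2).
E = 170 GPa = 170000 uN/um^2
Step 2: Compute t^3 = 4^3 = 64
Step 3: Compute L^3 = 268^3 = 19248832
Step 4: k = 170000 * 49 * 64 / (4 * 19248832)
k = 6.9241 uN/um


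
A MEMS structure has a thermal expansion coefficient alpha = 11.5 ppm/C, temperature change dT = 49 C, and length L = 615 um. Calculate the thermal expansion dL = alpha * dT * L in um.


Step 1: Convert CTE: alpha = 11.5 ppm/C = 11.5e-6 /C
Step 2: dL = 11.5e-6 * 49 * 615
dL = 0.3466 um


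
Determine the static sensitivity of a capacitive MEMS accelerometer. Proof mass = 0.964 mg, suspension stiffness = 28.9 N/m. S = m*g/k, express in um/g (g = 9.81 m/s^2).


Step 1: Convert mass: m = 0.964 mg = 9.64e-07 kg
Step 2: S = m * g / k = 9.64e-07 * 9.81 / 28.9
Step 3: S = 3.27e-07 m/g
Step 4: Convert to um/g: S = 0.327 um/g


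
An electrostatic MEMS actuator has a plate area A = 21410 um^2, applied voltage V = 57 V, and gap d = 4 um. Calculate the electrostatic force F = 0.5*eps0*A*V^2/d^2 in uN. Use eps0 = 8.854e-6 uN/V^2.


Step 1: Identify parameters.
eps0 = 8.854e-6 uN/V^2, A = 21410 um^2, V = 57 V, d = 4 um
Step 2: Compute V^2 = 57^2 = 3249
Step 3: Compute d^2 = 4^2 = 16
Step 4: F = 0.5 * 8.854e-6 * 21410 * 3249 / 16
F = 19.247 uN


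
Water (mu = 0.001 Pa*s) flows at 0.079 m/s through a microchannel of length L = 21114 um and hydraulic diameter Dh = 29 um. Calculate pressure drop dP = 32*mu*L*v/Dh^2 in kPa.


Step 1: Convert to SI: L = 21114e-6 m, Dh = 29e-6 m
Step 2: dP = 32 * 0.001 * 21114e-6 * 0.079 / (29e-6)^2
Step 3: dP = 63467.53 Pa
Step 4: Convert to kPa: dP = 63.47 kPa


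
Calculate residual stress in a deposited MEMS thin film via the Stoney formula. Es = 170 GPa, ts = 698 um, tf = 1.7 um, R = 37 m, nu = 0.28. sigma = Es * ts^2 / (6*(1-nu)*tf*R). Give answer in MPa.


Step 1: Compute numerator: Es * ts^2 = 170 * 698^2 = 82824680 (GPa*um^2)
Step 2: Compute denominator (R in um): 6*(1-nu)*tf*R = 6*0.72*1.7*37e6 = 271728000.0 (um^2)
Step 3: sigma (GPa) = 82824680 / 271728000.0 = 3.04807e-01 GPa
Step 4: Convert to MPa (x1000): sigma = 304.8 MPa


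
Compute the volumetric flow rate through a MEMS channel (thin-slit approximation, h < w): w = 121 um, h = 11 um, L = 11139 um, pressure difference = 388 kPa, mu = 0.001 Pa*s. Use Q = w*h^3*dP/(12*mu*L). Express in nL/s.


Step 1: Convert all dimensions to SI (meters).
w = 121e-6 m, h = 11e-6 m, L = 11139e-6 m, dP = 388e3 Pa
Step 2: Q = w * h^3 * dP / (12 * mu * L)
Q = 121e-6 * (11e-6)^3 * 388e3 / (12 * 0.001 * 11139e-6) = 4.6748502e-10 m^3/s
Step 3: Convert Q from m^3/s to nL/s (1 m^3 = 1e12 nL, so multiply by 1e12).
Q = 467.485 nL/s


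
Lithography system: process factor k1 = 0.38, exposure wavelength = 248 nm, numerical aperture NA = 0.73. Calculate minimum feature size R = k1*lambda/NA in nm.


Step 1: Identify values: k1 = 0.38, lambda = 248 nm, NA = 0.73
Step 2: R = k1 * lambda / NA
R = 0.38 * 248 / 0.73
R = 129.1 nm


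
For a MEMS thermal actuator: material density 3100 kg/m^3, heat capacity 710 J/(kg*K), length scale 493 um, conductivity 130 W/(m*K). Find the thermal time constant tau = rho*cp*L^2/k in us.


Step 1: Convert L to m: L = 493e-6 m
Step 2: L^2 = (493e-6)^2 = 2.43049e-07 m^2
Step 3: tau = 3100 * 710 * 2.43049e-07 / 130 = 4.11500653e-03 s
Step 4: Convert to microseconds (multiply by 1e6).
tau = 4115.007 us


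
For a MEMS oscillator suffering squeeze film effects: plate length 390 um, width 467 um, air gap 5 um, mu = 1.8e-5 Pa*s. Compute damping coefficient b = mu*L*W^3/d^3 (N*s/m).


Step 1: Convert to SI.
L = 390e-6 m, W = 467e-6 m, d = 5e-6 m
Step 2: W^3 = (467e-6)^3 = 1.02e-10 m^3
Step 3: d^3 = (5e-6)^3 = 1.25e-16 m^3
Step 4: b = 1.8e-5 * 390e-6 * 1.02e-10 / 1.25e-16
b = 5.72e-03 N*s/m


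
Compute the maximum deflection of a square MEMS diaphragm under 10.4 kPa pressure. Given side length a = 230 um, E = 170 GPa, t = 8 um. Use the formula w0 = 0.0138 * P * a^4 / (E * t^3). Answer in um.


Step 1: Convert pressure to compatible units (E is in GPa, so P in GPa).
P = 10.4 kPa = 10.4e-6 GPa
Step 2: Compute numerator: 0.0138 * P * a^4.
a^4 = 230^4 = 2798410000
numerator = 0.0138 * 10.4e-6 * 2798410000 = 4.016e+02
Step 3: Compute denominator: E * t^3 = 170 * 8^3 = 87040
Step 4: w0 = numerator / denominator = 4.016e+02 / 87040 = 0.0046 um


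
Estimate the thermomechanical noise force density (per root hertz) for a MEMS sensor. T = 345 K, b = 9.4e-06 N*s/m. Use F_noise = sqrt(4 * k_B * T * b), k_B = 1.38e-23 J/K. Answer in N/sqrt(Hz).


Step 1: Compute 4 * k_B * T * b
= 4 * 1.38e-23 * 345 * 9.4e-06
= 1.7901e-25 N^2/Hz
Step 2: F_noise = sqrt(1.7901e-25)
F_noise = 4.23e-13 N/sqrt(Hz)


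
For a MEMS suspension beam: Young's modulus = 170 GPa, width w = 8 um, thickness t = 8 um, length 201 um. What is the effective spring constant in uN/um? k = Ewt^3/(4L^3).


Step 1: Convert E to consistent units (1 GPa = 1000 uN/um^2).
E = 170 GPa = 170000 uN/um^2
Step 2: Compute t^3 = 8^3 = 512
Step 3: Compute L^3 = 201^3 = 8120601
Step 4: k = 170000 * 8 * 512 / (4 * 8120601)
k = 21.4368 uN/um


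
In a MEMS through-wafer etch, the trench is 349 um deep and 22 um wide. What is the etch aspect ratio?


Step 1: AR = depth / width
Step 2: AR = 349 / 22
AR = 15.9


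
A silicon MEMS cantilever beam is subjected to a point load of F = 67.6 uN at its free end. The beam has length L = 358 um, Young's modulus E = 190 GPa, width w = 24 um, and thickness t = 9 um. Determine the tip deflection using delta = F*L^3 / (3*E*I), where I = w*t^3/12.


Step 1: Calculate the second moment of area.
I = w * t^3 / 12 = 24 * 9^3 / 12 = 1458.0 um^4
Step 2: Convert E to consistent units (1 GPa = 1000 uN/um^2).
E = 190 GPa = 190000 uN/um^2
Step 3: Calculate tip deflection.
delta = F * L^3 / (3 * E * I)
delta = 67.6 * 358^3 / (3 * 190000 * 1458.0)
delta = 3.7322 um


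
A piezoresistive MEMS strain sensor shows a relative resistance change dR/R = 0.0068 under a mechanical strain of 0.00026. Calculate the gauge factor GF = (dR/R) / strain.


Step 1: Identify values.
dR/R = 0.0068, strain = 0.00026
Step 2: GF = (dR/R) / strain = 0.0068 / 0.00026
GF = 26.2


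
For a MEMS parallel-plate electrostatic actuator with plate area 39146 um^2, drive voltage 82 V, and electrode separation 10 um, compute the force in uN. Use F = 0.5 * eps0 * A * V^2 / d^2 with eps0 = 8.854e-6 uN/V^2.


Step 1: Identify parameters.
eps0 = 8.854e-6 uN/V^2, A = 39146 um^2, V = 82 V, d = 10 um
Step 2: Compute V^2 = 82^2 = 6724
Step 3: Compute d^2 = 10^2 = 100
Step 4: F = 0.5 * 8.854e-6 * 39146 * 6724 / 100
F = 11.653 uN


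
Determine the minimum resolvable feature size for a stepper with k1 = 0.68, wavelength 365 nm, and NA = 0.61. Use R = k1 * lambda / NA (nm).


Step 1: Identify values: k1 = 0.68, lambda = 365 nm, NA = 0.61
Step 2: R = k1 * lambda / NA
R = 0.68 * 365 / 0.61
R = 406.9 nm


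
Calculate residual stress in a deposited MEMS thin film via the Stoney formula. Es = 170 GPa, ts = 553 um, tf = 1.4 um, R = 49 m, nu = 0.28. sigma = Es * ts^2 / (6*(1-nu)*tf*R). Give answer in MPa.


Step 1: Compute numerator: Es * ts^2 = 170 * 553^2 = 51987530 (GPa*um^2)
Step 2: Compute denominator (R in um): 6*(1-nu)*tf*R = 6*0.72*1.4*49e6 = 296352000.0 (um^2)
Step 3: sigma (GPa) = 51987530 / 296352000.0 = 1.75425e-01 GPa
Step 4: Convert to MPa (x1000): sigma = 175.4 MPa


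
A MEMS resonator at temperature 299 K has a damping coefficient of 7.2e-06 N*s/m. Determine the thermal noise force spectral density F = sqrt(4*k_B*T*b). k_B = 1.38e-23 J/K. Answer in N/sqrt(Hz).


Step 1: Compute 4 * k_B * T * b
= 4 * 1.38e-23 * 299 * 7.2e-06
= 1.1883e-25 N^2/Hz
Step 2: F_noise = sqrt(1.1883e-25)
F_noise = 3.45e-13 N/sqrt(Hz)


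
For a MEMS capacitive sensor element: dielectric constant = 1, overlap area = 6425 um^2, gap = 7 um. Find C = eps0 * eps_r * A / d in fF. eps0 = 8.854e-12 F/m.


Step 1: Convert area to m^2: A = 6425e-12 m^2
Step 2: Convert gap to m: d = 7e-6 m
Step 3: C = eps0 * eps_r * A / d
C = 8.854e-12 * 1 * 6425e-12 / 7e-6
Step 4: Convert to fF (multiply by 1e15).
C = 8.13 fF


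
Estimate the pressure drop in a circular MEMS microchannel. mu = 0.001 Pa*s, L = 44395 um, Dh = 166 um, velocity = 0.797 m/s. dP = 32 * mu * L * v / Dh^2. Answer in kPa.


Step 1: Convert to SI: L = 44395e-6 m, Dh = 166e-6 m
Step 2: dP = 32 * 0.001 * 44395e-6 * 0.797 / (166e-6)^2
Step 3: dP = 41089.06 Pa
Step 4: Convert to kPa: dP = 41.09 kPa


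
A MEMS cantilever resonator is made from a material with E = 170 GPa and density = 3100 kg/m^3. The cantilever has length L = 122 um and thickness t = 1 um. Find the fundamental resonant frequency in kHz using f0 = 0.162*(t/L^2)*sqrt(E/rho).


Step 1: Convert units to SI.
t_SI = 1e-6 m, L_SI = 122e-6 m
Step 2: Calculate sqrt(E/rho).
sqrt(170e9 / 3100) = 7405.32 m/s
Step 3: Compute f0.
f0 = 0.162 * 1e-6 / (122e-6)^2 * 7405.32 = 80600.8 Hz = 80.6 kHz


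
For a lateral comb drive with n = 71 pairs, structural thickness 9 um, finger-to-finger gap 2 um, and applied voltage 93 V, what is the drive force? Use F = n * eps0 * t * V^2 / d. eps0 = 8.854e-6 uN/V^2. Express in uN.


Step 1: Parameters: n=71, eps0=8.854e-6 uN/V^2, t=9 um, V=93 V, d=2 um
Step 2: V^2 = 8649
Step 3: F = 71 * 8.854e-6 * 9 * 8649 / 2
F = 24.467 uN


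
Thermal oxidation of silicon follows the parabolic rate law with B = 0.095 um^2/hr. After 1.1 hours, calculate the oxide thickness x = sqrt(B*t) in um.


Step 1: Compute B*t = 0.095 * 1.1 = 0.1045
Step 2: x = sqrt(0.1045)
x = 0.323 um


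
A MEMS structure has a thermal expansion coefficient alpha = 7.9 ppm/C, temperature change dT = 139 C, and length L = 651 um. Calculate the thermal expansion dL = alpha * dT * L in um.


Step 1: Convert CTE: alpha = 7.9 ppm/C = 7.9e-6 /C
Step 2: dL = 7.9e-6 * 139 * 651
dL = 0.7149 um


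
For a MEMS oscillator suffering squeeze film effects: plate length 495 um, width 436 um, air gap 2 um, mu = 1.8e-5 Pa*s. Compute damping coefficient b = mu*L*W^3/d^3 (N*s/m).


Step 1: Convert to SI.
L = 495e-6 m, W = 436e-6 m, d = 2e-6 m
Step 2: W^3 = (436e-6)^3 = 8.29e-11 m^3
Step 3: d^3 = (2e-6)^3 = 8.00e-18 m^3
Step 4: b = 1.8e-5 * 495e-6 * 8.29e-11 / 8.00e-18
b = 9.23e-02 N*s/m


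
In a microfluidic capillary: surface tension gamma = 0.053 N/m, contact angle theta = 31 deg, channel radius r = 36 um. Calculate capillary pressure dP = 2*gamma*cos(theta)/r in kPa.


Step 1: cos(31 deg) = 0.8572
Step 2: Convert r to m: r = 36e-6 m
Step 3: dP = 2 * 0.053 * 0.8572 / 36e-6 = 2524.0 Pa
Step 4: Convert Pa to kPa (divide by 1000).
dP = 2.52 kPa


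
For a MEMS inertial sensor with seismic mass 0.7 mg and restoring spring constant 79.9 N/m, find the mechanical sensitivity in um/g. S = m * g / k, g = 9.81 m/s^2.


Step 1: Convert mass: m = 0.7 mg = 7.00e-07 kg
Step 2: S = m * g / k = 7.00e-07 * 9.81 / 79.9
Step 3: S = 8.59e-08 m/g
Step 4: Convert to um/g: S = 0.086 um/g


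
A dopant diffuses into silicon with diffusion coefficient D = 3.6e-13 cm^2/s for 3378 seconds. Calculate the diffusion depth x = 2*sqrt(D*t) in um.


Step 1: Compute D*t = 3.6e-13 * 3378 = 1.21608e-09 cm^2
Step 2: sqrt(D*t) = 3.4872e-05 cm
Step 3: x = 2 * 3.4872e-05 cm = 6.9744e-05 cm
Step 4: Convert to um (1 cm = 1e4 um): x = 0.697 um


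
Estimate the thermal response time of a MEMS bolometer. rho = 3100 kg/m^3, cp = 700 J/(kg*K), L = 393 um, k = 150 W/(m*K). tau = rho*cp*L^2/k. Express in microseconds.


Step 1: Convert L to m: L = 393e-6 m
Step 2: L^2 = (393e-6)^2 = 1.54449e-07 m^2
Step 3: tau = 3100 * 700 * 1.54449e-07 / 150 = 2.2343622e-03 s
Step 4: Convert to microseconds (multiply by 1e6).
tau = 2234.362 us


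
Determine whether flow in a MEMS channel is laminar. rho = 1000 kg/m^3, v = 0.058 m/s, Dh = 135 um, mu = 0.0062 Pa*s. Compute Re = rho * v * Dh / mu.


Step 1: Convert Dh to meters: Dh = 135e-6 m
Step 2: Re = rho * v * Dh / mu
Re = 1000 * 0.058 * 135e-6 / 0.0062
Re = 1.263
Since Re = 1.263 is below ~2300, the flow is laminar.


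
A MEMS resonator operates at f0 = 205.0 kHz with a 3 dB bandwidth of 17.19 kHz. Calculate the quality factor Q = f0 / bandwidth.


Step 1: Q = f0 / bandwidth
Step 2: Q = 205.0 / 17.19
Q = 11.9


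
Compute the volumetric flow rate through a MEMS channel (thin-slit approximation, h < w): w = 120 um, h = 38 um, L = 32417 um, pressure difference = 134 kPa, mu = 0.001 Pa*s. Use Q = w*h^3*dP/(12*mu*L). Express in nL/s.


Step 1: Convert all dimensions to SI (meters).
w = 120e-6 m, h = 38e-6 m, L = 32417e-6 m, dP = 134e3 Pa
Step 2: Q = w * h^3 * dP / (12 * mu * L)
Q = 120e-6 * (38e-6)^3 * 134e3 / (12 * 0.001 * 32417e-6) = 2.26820742e-09 m^3/s
Step 3: Convert Q from m^3/s to nL/s (1 m^3 = 1e12 nL, so multiply by 1e12).
Q = 2268.207 nL/s


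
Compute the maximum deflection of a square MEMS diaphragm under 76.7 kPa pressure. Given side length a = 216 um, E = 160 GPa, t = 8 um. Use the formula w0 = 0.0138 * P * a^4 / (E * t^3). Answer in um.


Step 1: Convert pressure to compatible units (E is in GPa, so P in GPa).
P = 76.7 kPa = 76.7e-6 GPa
Step 2: Compute numerator: 0.0138 * P * a^4.
a^4 = 216^4 = 2176782336
numerator = 0.0138 * 76.7e-6 * 2176782336 = 2.304e+03
Step 3: Compute denominator: E * t^3 = 160 * 8^3 = 81920
Step 4: w0 = numerator / denominator = 2.304e+03 / 81920 = 0.0281 um


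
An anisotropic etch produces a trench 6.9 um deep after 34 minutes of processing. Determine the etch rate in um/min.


Step 1: Etch rate = depth / time
Step 2: rate = 6.9 / 34
rate = 0.203 um/min


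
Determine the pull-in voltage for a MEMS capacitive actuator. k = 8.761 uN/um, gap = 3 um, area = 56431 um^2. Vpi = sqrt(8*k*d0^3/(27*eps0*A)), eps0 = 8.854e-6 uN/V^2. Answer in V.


Step 1: Compute numerator: 8 * k * d0^3 = 8 * 8.761 * 3^3 = 1892.376
Step 2: Compute denominator: 27 * eps0 * A = 27 * 8.854e-6 * 56431 = 13.490282
Step 3: Vpi = sqrt(1892.376 / 13.490282)
Vpi = 11.84 V


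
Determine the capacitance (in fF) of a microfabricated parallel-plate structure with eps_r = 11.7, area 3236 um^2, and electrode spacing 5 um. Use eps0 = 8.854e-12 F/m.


Step 1: Convert area to m^2: A = 3236e-12 m^2
Step 2: Convert gap to m: d = 5e-6 m
Step 3: C = eps0 * eps_r * A / d
C = 8.854e-12 * 11.7 * 3236e-12 / 5e-6
Step 4: Convert to fF (multiply by 1e15).
C = 67.04 fF


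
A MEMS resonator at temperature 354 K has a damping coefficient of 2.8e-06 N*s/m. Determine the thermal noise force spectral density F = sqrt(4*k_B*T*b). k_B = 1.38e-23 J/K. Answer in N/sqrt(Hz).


Step 1: Compute 4 * k_B * T * b
= 4 * 1.38e-23 * 354 * 2.8e-06
= 5.4714e-26 N^2/Hz
Step 2: F_noise = sqrt(5.4714e-26)
F_noise = 2.34e-13 N/sqrt(Hz)


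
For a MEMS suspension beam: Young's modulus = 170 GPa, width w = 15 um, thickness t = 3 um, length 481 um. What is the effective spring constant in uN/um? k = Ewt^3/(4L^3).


Step 1: Convert E to consistent units (1 GPa = 1000 uN/um^2).
E = 170 GPa = 170000 uN/um^2
Step 2: Compute t^3 = 3^3 = 27
Step 3: Compute L^3 = 481^3 = 111284641
Step 4: k = 170000 * 15 * 27 / (4 * 111284641)
k = 0.1547 uN/um


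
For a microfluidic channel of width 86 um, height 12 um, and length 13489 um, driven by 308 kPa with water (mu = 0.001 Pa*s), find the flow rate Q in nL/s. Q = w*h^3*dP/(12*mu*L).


Step 1: Convert all dimensions to SI (meters).
w = 86e-6 m, h = 12e-6 m, L = 13489e-6 m, dP = 308e3 Pa
Step 2: Q = w * h^3 * dP / (12 * mu * L)
Q = 86e-6 * (12e-6)^3 * 308e3 / (12 * 0.001 * 13489e-6) = 2.8276907e-10 m^3/s
Step 3: Convert Q from m^3/s to nL/s (1 m^3 = 1e12 nL, so multiply by 1e12).
Q = 282.769 nL/s


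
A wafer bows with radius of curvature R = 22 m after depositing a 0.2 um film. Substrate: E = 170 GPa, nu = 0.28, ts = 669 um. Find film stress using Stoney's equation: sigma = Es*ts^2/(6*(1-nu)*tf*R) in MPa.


Step 1: Compute numerator: Es * ts^2 = 170 * 669^2 = 76085370 (GPa*um^2)
Step 2: Compute denominator (R in um): 6*(1-nu)*tf*R = 6*0.72*0.2*22e6 = 19008000.0 (um^2)
Step 3: sigma (GPa) = 76085370 / 19008000.0 = 4.002808e+00 GPa
Step 4: Convert to MPa (x1000): sigma = 4002.8 MPa


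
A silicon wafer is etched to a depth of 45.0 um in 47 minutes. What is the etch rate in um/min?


Step 1: Etch rate = depth / time
Step 2: rate = 45.0 / 47
rate = 0.957 um/min


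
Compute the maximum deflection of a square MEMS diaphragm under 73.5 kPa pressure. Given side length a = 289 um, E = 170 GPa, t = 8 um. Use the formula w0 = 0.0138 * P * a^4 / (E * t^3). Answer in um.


Step 1: Convert pressure to compatible units (E is in GPa, so P in GPa).
P = 73.5 kPa = 73.5e-6 GPa
Step 2: Compute numerator: 0.0138 * P * a^4.
a^4 = 289^4 = 6975757441
numerator = 0.0138 * 73.5e-6 * 6975757441 = 7.0755e+03
Step 3: Compute denominator: E * t^3 = 170 * 8^3 = 87040
Step 4: w0 = numerator / denominator = 7.0755e+03 / 87040 = 0.0813 um


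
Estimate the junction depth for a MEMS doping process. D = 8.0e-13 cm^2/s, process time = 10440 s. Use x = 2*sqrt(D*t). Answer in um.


Step 1: Compute D*t = 8.0e-13 * 10440 = 8.352e-09 cm^2
Step 2: sqrt(D*t) = 9.13893e-05 cm
Step 3: x = 2 * 9.13893e-05 cm = 1.827786e-04 cm
Step 4: Convert to um (1 cm = 1e4 um): x = 1.828 um


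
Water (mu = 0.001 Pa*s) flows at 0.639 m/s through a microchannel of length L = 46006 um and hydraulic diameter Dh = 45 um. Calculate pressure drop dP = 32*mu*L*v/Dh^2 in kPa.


Step 1: Convert to SI: L = 46006e-6 m, Dh = 45e-6 m
Step 2: dP = 32 * 0.001 * 46006e-6 * 0.639 / (45e-6)^2
Step 3: dP = 464558.36 Pa
Step 4: Convert to kPa: dP = 464.56 kPa


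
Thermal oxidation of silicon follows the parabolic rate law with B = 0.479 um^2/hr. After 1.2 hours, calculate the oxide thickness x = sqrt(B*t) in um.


Step 1: Compute B*t = 0.479 * 1.2 = 0.5748
Step 2: x = sqrt(0.5748)
x = 0.758 um


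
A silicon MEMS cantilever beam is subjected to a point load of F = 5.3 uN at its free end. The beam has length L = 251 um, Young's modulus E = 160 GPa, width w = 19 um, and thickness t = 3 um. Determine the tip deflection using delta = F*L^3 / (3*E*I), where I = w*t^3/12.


Step 1: Calculate the second moment of area.
I = w * t^3 / 12 = 19 * 3^3 / 12 = 42.75 um^4
Step 2: Convert E to consistent units (1 GPa = 1000 uN/um^2).
E = 160 GPa = 160000 uN/um^2
Step 3: Calculate tip deflection.
delta = F * L^3 / (3 * E * I)
delta = 5.3 * 251^3 / (3 * 160000 * 42.75)
delta = 4.0843 um


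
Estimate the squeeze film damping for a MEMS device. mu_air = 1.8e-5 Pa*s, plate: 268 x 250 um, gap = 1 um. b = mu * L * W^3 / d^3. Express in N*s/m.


Step 1: Convert to SI.
L = 268e-6 m, W = 250e-6 m, d = 1e-6 m
Step 2: W^3 = (250e-6)^3 = 1.56e-11 m^3
Step 3: d^3 = (1e-6)^3 = 1.00e-18 m^3
Step 4: b = 1.8e-5 * 268e-6 * 1.56e-11 / 1.00e-18
b = 7.54e-02 N*s/m


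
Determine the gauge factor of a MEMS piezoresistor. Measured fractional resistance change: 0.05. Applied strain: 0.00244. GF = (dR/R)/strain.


Step 1: Identify values.
dR/R = 0.05, strain = 0.00244
Step 2: GF = (dR/R) / strain = 0.05 / 0.00244
GF = 20.5


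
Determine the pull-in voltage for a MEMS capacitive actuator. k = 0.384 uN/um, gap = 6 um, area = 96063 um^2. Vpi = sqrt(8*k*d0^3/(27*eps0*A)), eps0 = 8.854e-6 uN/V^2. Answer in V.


Step 1: Compute numerator: 8 * k * d0^3 = 8 * 0.384 * 6^3 = 663.552
Step 2: Compute denominator: 27 * eps0 * A = 27 * 8.854e-6 * 96063 = 22.964629
Step 3: Vpi = sqrt(663.552 / 22.964629)
Vpi = 5.38 V


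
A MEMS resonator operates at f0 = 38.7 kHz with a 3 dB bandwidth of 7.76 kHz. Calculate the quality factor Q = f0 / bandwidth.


Step 1: Q = f0 / bandwidth
Step 2: Q = 38.7 / 7.76
Q = 5.0


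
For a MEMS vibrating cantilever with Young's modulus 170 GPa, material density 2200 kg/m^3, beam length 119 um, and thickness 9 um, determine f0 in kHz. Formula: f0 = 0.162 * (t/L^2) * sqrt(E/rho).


Step 1: Convert units to SI.
t_SI = 9e-6 m, L_SI = 119e-6 m
Step 2: Calculate sqrt(E/rho).
sqrt(170e9 / 2200) = 8790.49 m/s
Step 3: Compute f0.
f0 = 0.162 * 9e-6 / (119e-6)^2 * 8790.49 = 905058.6 Hz = 905.06 kHz


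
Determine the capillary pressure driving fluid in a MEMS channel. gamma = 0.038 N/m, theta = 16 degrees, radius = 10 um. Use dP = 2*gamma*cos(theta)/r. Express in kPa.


Step 1: cos(16 deg) = 0.9613
Step 2: Convert r to m: r = 10e-6 m
Step 3: dP = 2 * 0.038 * 0.9613 / 10e-6 = 7305.9 Pa
Step 4: Convert Pa to kPa (divide by 1000).
dP = 7.31 kPa


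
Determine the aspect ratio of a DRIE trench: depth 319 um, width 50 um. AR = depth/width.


Step 1: AR = depth / width
Step 2: AR = 319 / 50
AR = 6.4


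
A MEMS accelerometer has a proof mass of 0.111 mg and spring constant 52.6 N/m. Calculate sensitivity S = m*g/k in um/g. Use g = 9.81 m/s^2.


Step 1: Convert mass: m = 0.111 mg = 1.11e-07 kg
Step 2: S = m * g / k = 1.11e-07 * 9.81 / 52.6
Step 3: S = 2.07e-08 m/g
Step 4: Convert to um/g: S = 0.021 um/g


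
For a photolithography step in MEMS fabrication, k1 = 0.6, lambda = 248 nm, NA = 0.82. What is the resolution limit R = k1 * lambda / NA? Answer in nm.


Step 1: Identify values: k1 = 0.6, lambda = 248 nm, NA = 0.82
Step 2: R = k1 * lambda / NA
R = 0.6 * 248 / 0.82
R = 181.5 nm


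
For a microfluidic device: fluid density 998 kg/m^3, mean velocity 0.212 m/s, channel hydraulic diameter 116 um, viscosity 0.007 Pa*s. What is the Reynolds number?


Step 1: Convert Dh to meters: Dh = 116e-6 m
Step 2: Re = rho * v * Dh / mu
Re = 998 * 0.212 * 116e-6 / 0.007
Re = 3.506


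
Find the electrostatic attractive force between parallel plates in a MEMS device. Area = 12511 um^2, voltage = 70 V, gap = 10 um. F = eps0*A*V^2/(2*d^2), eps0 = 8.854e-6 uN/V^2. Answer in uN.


Step 1: Identify parameters.
eps0 = 8.854e-6 uN/V^2, A = 12511 um^2, V = 70 V, d = 10 um
Step 2: Compute V^2 = 70^2 = 4900
Step 3: Compute d^2 = 10^2 = 100
Step 4: F = 0.5 * 8.854e-6 * 12511 * 4900 / 100
F = 2.714 uN


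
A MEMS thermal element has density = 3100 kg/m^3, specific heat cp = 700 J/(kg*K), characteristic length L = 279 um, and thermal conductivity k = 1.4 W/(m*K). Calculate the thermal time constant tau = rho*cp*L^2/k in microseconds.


Step 1: Convert L to m: L = 279e-6 m
Step 2: L^2 = (279e-6)^2 = 7.7841e-08 m^2
Step 3: tau = 3100 * 700 * 7.7841e-08 / 1.4 = 1.2065355e-01 s
Step 4: Convert to microseconds (multiply by 1e6).
tau = 120653.55 us


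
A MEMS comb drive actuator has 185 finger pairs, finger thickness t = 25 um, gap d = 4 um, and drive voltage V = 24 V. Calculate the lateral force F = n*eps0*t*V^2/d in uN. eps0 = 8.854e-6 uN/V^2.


Step 1: Parameters: n=185, eps0=8.854e-6 uN/V^2, t=25 um, V=24 V, d=4 um
Step 2: V^2 = 576
Step 3: F = 185 * 8.854e-6 * 25 * 576 / 4
F = 5.897 uN
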